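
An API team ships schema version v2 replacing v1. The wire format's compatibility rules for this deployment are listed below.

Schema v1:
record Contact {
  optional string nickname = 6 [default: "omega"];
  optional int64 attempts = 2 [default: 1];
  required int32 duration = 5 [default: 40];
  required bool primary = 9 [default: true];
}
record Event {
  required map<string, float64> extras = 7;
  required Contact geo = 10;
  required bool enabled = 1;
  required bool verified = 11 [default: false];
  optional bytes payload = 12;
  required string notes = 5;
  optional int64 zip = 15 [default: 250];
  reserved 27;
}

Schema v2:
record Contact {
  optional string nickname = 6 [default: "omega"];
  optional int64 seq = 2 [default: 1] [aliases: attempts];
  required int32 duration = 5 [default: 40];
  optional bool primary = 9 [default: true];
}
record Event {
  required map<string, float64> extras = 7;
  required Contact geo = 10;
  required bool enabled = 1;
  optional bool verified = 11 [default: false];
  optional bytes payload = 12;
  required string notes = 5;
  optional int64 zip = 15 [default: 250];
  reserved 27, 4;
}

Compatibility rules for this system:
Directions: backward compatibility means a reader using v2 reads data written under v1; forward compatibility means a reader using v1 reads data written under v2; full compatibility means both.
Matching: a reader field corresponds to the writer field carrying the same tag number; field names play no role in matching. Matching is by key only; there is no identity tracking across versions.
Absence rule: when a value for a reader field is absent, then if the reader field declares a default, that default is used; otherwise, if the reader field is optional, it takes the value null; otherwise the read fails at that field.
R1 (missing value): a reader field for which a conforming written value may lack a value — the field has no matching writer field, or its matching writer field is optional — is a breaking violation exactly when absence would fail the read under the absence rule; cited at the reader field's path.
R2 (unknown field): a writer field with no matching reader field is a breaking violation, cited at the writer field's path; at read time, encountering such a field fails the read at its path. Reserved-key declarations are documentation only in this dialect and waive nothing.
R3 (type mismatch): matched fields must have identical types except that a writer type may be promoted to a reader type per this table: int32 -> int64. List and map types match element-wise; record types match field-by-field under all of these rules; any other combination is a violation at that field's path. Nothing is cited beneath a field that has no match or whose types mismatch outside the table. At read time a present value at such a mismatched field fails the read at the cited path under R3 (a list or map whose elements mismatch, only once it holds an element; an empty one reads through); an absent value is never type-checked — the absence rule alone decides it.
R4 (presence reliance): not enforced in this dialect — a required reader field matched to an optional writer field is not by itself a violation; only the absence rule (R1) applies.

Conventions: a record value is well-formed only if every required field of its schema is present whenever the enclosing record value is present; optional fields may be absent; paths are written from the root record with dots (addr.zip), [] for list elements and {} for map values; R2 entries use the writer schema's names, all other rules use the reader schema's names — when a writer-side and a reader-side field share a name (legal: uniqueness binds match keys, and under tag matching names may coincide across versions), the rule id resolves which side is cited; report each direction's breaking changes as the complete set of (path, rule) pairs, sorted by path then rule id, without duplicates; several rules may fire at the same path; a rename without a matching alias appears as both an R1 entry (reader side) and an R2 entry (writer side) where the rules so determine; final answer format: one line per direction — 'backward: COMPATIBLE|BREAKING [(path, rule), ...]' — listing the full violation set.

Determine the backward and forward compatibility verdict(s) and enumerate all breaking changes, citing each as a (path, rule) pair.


each type pair in Event: writer, then reader
checking backward for Event: reader v2 against writer v1:
  extras <- extras (map<string, float64> -> map<string, float64>, writer required)
  geo <- geo (Contact -> Contact, writer required)
  enabled <- enabled (bool -> bool, writer required)
  verified <- verified (bool -> bool, writer required)
  payload <- payload (bytes -> bytes, writer optional)
  notes <- notes (string -> string, writer required)
  zip <- zip (int64 -> int64, writer optional)
  geo.nickname <- geo.nickname (string -> string, writer optional)
  geo.seq <- geo.attempts (int64 -> int64, writer optional)
  geo.duration <- geo.duration (int32 -> int32, writer required)
  geo.primary <- geo.primary (bool -> bool, writer required)
  nothing fires on Event: backward is COMPATIBLE
checking forward for Event: reader v1 against writer v2:
  extras <- extras (map<string, float64> -> map<string, float64>, writer required)
  geo <- geo (Contact -> Contact, writer required)
  enabled <- enabled (bool -> bool, writer required)
  verified <- verified (bool -> bool, writer optional)
  payload <- payload (bytes -> bytes, writer optional)
  notes <- notes (string -> string, writer required)
  zip <- zip (int64 -> int64, writer optional)
  geo.nickname <- geo.nickname (string -> string, writer optional)
  geo.attempts <- geo.seq (int64 -> int64, writer optional)
  geo.duration <- geo.duration (int32 -> int32, writer required)
  geo.primary <- geo.primary (bool -> bool, writer optional)
  nothing fires on Event: forward is COMPATIBLE

backward: COMPATIBLE []; forward: COMPATIBLE []


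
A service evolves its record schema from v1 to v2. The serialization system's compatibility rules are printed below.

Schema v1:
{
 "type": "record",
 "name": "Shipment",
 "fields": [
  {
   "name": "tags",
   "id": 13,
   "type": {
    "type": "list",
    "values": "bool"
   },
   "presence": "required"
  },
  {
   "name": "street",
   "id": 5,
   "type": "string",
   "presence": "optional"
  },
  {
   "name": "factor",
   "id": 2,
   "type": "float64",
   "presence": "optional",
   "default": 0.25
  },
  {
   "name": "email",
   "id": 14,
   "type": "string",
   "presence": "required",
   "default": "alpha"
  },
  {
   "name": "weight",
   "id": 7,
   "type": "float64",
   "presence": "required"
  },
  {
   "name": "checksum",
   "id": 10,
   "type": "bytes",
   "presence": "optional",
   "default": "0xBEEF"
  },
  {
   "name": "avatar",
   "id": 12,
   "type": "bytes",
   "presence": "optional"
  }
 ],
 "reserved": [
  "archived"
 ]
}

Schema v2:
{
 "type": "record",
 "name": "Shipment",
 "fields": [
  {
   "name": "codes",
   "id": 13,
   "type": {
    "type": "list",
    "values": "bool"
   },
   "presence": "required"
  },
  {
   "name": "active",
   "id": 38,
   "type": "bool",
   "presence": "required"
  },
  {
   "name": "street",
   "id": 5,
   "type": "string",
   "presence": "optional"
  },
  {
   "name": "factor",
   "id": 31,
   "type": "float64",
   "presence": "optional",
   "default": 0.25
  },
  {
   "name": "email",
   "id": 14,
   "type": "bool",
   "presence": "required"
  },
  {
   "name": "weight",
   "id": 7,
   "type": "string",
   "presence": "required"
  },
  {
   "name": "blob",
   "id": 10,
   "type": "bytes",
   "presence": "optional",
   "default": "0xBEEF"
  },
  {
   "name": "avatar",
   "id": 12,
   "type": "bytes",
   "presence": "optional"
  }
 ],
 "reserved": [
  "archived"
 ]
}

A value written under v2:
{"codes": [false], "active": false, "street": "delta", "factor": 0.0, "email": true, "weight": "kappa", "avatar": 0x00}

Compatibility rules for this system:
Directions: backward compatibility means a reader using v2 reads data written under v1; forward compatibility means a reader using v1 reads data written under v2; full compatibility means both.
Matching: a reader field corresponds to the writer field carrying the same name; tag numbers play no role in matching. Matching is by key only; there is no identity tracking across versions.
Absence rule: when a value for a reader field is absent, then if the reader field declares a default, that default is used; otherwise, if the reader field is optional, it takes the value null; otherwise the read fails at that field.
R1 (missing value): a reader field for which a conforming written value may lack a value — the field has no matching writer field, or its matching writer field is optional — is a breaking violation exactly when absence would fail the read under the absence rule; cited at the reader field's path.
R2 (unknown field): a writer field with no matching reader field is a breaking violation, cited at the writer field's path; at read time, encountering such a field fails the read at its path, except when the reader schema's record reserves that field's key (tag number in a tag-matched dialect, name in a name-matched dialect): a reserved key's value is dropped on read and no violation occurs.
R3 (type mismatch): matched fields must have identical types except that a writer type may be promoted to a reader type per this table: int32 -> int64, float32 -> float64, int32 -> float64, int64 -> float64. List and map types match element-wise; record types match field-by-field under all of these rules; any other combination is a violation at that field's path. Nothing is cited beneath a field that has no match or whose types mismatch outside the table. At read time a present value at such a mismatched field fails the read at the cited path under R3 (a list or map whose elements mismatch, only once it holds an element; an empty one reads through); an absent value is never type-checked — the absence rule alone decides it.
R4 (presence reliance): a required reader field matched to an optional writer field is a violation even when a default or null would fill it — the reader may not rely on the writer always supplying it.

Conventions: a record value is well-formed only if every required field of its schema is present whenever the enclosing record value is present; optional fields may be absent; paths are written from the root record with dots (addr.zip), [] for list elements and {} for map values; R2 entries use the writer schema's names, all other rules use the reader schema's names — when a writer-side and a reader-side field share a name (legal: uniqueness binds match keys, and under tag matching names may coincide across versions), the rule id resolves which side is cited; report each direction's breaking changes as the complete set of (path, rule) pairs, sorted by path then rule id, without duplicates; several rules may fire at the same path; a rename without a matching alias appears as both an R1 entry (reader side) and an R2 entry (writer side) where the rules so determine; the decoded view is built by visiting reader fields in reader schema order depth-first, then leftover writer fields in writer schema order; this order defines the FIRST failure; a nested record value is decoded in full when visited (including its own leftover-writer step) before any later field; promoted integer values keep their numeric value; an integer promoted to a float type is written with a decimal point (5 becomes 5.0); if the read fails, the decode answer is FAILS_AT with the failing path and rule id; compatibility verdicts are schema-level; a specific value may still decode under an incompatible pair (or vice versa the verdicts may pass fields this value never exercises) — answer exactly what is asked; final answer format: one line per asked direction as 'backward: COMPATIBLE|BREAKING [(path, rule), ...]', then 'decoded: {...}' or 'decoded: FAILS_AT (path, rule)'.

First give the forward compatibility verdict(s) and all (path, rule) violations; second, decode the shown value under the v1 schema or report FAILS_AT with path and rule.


the writer's type comes first in each Shipment pair
forward pass over Shipment, reader schema v1, writer schema v2:
  no writer field matches reader tags
  string -> string, writer optional: street aligns to street
  float64 -> float64, writer optional: factor aligns to factor
  bool -> string, writer required: email aligns to email
  string -> float64, writer required: weight aligns to weight
  no writer field matches reader checksum
  bytes -> bytes, writer optional: avatar aligns to avatar
  leftover writer field: codes
  leftover writer field: active
  leftover writer field: blob
  R2 fires at active
  R2 fires at blob
  R2 fires at codes
  R3 fires at email
  R1 fires at tags
  R3 fires at weight
  forward on Shipment therefore BREAKING (6)
decode walk for Shipment under reader schema v1:
  read fails at tags under R1 (no fill)
  => FAILS_AT (tags, R1)
diffs on Shipment not affecting the asked answer:
  field factor in record Shipment: tag 2 changed to 31 -> inert for the asked Shipment verdict: nothing fires

forward: BREAKING [(active, R2), (blob, R2), (codes, R2), (email, R3), (tags, R1), (weight, R3)]; decoded: FAILS_AT (tags, R1)


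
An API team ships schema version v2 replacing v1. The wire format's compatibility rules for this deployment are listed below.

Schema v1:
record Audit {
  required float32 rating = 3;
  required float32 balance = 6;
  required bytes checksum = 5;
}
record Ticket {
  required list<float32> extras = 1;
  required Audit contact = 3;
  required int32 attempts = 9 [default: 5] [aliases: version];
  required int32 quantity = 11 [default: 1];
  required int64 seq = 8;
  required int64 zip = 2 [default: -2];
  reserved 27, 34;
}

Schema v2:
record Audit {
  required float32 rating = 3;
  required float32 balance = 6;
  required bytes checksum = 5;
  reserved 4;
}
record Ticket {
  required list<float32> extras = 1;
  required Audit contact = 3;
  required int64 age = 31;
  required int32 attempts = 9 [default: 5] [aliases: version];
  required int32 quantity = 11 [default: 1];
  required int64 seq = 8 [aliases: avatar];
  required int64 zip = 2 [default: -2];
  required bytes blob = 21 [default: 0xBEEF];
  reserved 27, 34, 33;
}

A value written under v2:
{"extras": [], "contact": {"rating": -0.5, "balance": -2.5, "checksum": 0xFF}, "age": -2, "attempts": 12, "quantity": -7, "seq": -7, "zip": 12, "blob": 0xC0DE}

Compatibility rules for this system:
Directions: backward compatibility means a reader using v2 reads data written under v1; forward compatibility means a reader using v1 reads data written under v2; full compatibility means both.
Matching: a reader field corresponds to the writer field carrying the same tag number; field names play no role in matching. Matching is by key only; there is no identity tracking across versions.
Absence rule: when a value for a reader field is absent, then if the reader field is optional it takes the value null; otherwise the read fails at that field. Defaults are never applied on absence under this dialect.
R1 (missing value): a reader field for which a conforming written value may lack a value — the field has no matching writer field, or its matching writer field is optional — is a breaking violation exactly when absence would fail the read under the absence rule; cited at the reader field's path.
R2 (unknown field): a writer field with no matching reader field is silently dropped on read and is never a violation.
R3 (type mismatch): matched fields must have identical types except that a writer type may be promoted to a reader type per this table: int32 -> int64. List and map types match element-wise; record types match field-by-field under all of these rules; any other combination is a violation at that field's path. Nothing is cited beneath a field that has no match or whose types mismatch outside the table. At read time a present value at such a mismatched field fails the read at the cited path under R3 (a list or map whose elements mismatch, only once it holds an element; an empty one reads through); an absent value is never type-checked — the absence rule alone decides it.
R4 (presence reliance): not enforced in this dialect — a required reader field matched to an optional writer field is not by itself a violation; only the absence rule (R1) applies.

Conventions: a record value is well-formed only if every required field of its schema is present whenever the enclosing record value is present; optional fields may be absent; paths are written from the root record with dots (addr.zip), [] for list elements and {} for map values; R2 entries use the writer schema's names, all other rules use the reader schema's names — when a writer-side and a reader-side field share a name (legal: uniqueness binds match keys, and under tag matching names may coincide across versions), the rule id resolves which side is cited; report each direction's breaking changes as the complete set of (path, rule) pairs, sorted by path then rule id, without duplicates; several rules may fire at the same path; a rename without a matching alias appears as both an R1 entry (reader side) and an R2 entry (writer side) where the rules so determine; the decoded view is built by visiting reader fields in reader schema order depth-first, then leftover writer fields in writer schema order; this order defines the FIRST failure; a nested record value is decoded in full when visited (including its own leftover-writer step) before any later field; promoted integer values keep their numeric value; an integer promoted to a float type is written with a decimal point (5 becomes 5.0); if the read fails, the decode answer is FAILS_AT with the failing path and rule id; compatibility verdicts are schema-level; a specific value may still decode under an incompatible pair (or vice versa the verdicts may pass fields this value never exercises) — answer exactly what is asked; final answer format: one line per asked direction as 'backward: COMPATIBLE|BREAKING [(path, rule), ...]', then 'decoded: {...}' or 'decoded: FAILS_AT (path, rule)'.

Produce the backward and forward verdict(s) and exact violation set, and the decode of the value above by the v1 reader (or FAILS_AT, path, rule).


backward: BREAKING [(age, R1), (blob, R1)]; forward: COMPATIBLE []; decoded: {"extras": [], "contact": {"rating": -0.5, "balance": -2.5, "checksum": 0xFF}, "attempts": 12, "quantity": -7, "seq": -7, "zip": 12}

each type pair in Ticket: writer, then reader
backward for Ticket (reader v2, writer v1):
  extras: list<float32> -> list<float32>, writer required; from extras
  contact: Audit -> Audit, writer required; from contact
  no writer field matches reader age
  attempts: int32 -> int32, writer required; from attempts
  quantity: int32 -> int32, writer required; from quantity
  seq: int64 -> int64, writer required; from seq
  zip: int64 -> int64, writer required; from zip
  no writer field matches reader blob
  contact.rating: float32 -> float32, writer required; from contact.rating
  contact.balance: float32 -> float32, writer required; from contact.balance
  contact.checksum: bytes -> bytes, writer required; from contact.checksum
  violation R1 at age
  violation R1 at blob
  => backward: BREAKING (2)
forward for Ticket (reader v1, writer v2):
  extras: list<float32> -> list<float32>, writer required; from extras
  contact: Audit -> Audit, writer required; from contact
  attempts: int32 -> int32, writer required; from attempts
  quantity: int32 -> int32, writer required; from quantity
  seq: int64 -> int64, writer required; from seq
  zip: int64 -> int64, writer required; from zip
  leftover writer field: age
  leftover writer field: blob
  contact.rating: float32 -> float32, writer required; from contact.rating
  contact.balance: float32 -> float32, writer required; from contact.balance
  contact.checksum: bytes -> bytes, writer required; from contact.checksum
  => forward verdict for Ticket: COMPATIBLE, no violations
migrating the Ticket value to v1:
  extras := []
  contact.rating := -0.5
  contact.balance := -2.5
  contact.checksum := 0xFF
  attempts := 12
  quantity := -7
  seq := -7
  zip := 12
  writer age: unmatched, discarded
  writer blob: unmatched, discarded
  => decoded: {"extras": [], "contact": {"rating": -0.5, "balance": -2.5, "checksum": 0xFF}, "attempts": 12, "quantity": -7, "seq": -7, "zip": 12}


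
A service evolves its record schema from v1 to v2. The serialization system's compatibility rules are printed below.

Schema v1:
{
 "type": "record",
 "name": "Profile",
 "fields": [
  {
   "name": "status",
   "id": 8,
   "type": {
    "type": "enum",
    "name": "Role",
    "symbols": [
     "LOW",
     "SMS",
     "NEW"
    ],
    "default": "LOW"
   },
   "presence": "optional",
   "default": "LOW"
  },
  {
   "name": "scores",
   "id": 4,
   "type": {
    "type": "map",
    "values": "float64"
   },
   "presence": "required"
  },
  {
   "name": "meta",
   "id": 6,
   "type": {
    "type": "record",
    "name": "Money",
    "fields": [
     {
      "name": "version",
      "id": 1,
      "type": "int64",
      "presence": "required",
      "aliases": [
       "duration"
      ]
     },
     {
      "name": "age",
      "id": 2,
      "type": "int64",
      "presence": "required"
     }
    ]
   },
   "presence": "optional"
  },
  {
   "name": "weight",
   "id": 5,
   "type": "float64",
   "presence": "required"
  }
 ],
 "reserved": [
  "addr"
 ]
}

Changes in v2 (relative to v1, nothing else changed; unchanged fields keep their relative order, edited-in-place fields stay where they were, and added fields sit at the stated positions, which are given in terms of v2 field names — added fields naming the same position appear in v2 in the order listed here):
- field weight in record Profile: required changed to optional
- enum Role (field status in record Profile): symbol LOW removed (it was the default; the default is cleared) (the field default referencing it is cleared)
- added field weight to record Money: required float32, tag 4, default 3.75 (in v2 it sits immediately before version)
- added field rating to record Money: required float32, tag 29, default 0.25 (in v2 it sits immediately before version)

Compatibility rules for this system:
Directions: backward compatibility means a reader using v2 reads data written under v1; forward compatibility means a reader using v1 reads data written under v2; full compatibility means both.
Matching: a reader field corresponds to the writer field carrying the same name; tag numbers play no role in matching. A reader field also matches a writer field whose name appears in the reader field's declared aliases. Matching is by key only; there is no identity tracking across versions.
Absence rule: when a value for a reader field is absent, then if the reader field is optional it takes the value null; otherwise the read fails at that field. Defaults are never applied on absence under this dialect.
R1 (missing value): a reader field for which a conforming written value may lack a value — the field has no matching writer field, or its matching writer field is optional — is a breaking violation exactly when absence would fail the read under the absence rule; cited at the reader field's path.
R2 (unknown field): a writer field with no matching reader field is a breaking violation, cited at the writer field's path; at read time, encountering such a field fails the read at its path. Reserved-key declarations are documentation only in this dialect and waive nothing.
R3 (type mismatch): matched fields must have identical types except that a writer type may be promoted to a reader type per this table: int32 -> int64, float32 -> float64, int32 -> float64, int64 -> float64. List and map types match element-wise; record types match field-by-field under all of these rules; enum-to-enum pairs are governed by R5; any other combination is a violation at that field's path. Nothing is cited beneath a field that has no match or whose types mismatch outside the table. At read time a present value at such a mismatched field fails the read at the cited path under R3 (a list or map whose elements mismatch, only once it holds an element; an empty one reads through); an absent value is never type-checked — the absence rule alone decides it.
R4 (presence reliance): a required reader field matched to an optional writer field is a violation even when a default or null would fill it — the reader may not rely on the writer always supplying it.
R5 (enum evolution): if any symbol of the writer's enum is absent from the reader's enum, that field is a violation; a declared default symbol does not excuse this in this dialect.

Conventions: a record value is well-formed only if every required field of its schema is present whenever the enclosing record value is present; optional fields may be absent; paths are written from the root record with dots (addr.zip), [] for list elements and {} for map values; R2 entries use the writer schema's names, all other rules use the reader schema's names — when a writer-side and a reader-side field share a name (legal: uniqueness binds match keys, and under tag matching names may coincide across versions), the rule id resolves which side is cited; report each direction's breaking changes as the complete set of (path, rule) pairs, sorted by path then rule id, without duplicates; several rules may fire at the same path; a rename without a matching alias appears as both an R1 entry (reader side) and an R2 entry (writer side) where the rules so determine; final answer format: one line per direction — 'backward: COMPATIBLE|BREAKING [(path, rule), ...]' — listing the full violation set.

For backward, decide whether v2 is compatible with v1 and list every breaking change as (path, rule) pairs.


arrows below run writer -> reader for Profile
backward analysis of Profile with v2 as reader and v1 as writer:
  writer optional, Role -> Role: reader status maps from writer status
  writer required, map<string, float64> -> map<string, float64>: reader scores maps from writer scores
  writer optional, Money -> Money: reader meta maps from writer meta
  writer required, float64 -> float64: reader weight maps from writer weight
  meta.weight has no writer counterpart
  meta.rating has no writer counterpart
  writer required, int64 -> int64: reader meta.version maps from writer meta.version
  writer required, int64 -> int64: reader meta.age maps from writer meta.age
  R1 fires at meta.rating
  R1 fires at meta.weight
  R5 fires at status
  => backward verdict for Profile: BREAKING, 3 violation(s)
the other Profile changes do not affect what is asked:
  field weight in record Profile: required changed to optional -> affects forward compatibility only, which is not asked

backward: BREAKING [(meta.rating, R1), (meta.weight, R1), (status, R5)]


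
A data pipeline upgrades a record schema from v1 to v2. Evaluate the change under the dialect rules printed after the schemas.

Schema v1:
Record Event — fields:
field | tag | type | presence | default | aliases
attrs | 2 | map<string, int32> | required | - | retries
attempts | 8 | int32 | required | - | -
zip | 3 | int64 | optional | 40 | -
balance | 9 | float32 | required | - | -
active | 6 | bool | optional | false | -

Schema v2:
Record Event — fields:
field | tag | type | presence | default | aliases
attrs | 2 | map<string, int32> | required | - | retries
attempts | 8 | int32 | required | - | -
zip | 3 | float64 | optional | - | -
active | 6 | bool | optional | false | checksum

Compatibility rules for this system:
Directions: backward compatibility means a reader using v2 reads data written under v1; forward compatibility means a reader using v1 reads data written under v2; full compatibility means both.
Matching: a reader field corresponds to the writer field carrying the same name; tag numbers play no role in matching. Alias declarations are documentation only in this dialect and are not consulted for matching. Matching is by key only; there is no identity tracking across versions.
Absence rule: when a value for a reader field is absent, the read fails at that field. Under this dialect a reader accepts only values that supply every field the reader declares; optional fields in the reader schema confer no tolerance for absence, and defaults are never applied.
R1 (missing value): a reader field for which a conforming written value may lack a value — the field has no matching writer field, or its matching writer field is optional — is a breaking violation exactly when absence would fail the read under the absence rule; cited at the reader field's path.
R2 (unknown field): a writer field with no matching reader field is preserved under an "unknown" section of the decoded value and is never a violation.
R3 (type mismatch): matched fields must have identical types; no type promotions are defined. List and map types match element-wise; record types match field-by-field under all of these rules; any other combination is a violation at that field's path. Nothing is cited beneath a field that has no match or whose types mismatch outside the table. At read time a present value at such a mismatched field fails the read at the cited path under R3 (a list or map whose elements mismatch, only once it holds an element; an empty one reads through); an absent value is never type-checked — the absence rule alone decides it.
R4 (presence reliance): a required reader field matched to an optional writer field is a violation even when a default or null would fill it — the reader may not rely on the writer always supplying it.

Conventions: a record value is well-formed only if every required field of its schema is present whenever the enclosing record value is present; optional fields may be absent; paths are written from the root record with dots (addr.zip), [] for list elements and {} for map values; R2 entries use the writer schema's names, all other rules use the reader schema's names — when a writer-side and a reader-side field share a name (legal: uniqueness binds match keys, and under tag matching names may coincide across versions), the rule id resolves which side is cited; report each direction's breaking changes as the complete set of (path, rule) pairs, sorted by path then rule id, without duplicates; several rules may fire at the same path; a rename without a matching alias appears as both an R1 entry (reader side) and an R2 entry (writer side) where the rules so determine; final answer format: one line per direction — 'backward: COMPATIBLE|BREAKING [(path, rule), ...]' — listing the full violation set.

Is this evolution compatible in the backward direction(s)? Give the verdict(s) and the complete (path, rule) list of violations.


backward: BREAKING [(active, R1), (zip, R1), (zip, R3)]

in Event below, arrows point writer -> reader
backward on Event — v2 reading data written by v1:
  map<string, int32> -> map<string, int32>, writer required: attrs aligns to attrs
  int32 -> int32, writer required: attempts aligns to attempts
  int64 -> float64, writer optional: zip aligns to zip
  bool -> bool, writer optional: active aligns to active
  writer balance: unknown to reader
  breaking: (active, R1)
  breaking: (zip, R1)
  breaking: (zip, R3)
  backward on Event therefore BREAKING (3)
ruling out the remaining Event differences:
  removed field balance from record Event -> affects forward compatibility only, which is not asked


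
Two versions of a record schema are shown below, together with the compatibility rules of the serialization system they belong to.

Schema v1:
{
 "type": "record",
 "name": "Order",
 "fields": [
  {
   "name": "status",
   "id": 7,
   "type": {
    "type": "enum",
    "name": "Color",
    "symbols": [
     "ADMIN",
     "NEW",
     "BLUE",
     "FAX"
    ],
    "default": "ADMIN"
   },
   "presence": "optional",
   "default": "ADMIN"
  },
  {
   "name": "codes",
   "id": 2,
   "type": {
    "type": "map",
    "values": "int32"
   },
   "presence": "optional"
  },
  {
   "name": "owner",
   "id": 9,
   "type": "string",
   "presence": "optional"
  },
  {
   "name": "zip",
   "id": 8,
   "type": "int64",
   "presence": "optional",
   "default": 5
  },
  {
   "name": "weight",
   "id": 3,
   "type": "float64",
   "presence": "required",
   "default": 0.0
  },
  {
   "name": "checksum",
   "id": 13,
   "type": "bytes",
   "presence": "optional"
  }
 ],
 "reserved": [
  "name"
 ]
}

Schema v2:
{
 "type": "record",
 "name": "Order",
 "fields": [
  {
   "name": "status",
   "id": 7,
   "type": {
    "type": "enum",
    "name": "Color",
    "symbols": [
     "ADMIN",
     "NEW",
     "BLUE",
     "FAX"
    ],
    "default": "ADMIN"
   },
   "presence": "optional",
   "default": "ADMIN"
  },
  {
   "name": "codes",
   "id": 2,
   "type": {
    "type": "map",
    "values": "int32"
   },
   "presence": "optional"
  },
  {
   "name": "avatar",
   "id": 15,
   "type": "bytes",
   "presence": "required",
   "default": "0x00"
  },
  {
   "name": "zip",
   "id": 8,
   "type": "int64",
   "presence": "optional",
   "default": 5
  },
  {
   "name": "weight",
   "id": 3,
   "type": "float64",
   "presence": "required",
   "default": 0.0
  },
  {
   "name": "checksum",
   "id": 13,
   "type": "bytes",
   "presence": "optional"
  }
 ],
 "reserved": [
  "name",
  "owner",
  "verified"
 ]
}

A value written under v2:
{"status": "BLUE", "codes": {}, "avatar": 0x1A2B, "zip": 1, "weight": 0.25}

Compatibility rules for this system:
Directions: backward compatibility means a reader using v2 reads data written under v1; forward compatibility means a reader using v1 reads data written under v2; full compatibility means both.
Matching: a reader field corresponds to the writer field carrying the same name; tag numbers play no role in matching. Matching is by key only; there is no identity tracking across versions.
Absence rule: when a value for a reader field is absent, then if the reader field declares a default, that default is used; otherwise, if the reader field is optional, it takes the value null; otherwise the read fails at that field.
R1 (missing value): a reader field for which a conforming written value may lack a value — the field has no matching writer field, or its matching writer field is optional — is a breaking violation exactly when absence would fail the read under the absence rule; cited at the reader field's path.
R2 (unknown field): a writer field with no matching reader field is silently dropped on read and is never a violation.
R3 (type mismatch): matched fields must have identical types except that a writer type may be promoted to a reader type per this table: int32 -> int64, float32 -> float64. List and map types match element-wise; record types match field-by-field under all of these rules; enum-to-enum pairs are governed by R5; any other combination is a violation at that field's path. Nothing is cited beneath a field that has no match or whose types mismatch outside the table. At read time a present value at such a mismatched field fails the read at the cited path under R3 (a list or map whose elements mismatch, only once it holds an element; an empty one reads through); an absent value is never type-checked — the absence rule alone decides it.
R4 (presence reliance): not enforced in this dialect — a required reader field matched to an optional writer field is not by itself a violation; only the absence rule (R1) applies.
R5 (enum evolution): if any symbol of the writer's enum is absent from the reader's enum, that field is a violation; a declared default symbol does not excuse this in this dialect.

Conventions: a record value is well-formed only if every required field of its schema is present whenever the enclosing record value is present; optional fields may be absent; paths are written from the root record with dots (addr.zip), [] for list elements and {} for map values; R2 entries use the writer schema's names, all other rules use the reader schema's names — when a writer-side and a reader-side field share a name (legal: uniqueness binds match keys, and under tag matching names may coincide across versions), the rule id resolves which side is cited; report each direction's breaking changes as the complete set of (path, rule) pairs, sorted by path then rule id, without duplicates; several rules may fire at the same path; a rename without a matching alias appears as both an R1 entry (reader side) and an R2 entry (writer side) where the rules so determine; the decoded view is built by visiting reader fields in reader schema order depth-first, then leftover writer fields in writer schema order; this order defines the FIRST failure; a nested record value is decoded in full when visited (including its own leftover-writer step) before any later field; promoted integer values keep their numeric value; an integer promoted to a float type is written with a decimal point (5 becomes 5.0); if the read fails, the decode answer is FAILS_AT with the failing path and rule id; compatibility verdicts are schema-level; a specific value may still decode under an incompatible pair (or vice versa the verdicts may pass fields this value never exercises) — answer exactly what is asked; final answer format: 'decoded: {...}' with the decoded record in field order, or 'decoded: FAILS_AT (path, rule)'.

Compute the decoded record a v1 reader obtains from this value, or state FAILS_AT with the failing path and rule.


the writer's type comes first in each Order pair
decode (reader v1):
  status := "BLUE"
  codes := {}
  owner := null (not supplied -> null)
  zip := 1
  weight := 0.25
  checksum := null (not supplied -> null)
  writer avatar: unmatched, discarded
  => decoded: {"status": "BLUE", "codes": {}, "owner": null, "zip": 1, "weight": 0.25, "checksum": null}
the rest of the Order diff is inert for this question:
  added field avatar to record Order: required bytes, tag 15, default 0x00 (in v2 it sits immediately before zip) -> fires no rule on Order under this dialect and leaves the result unchanged
  removed field owner from record Order (its key "owner" joins the reserved list) -> fires no rule on Order under this dialect and leaves the result unchanged

decoded: {"status": "BLUE", "codes": {}, "owner": null, "zip": 1, "weight": 0.25, "checksum": null}


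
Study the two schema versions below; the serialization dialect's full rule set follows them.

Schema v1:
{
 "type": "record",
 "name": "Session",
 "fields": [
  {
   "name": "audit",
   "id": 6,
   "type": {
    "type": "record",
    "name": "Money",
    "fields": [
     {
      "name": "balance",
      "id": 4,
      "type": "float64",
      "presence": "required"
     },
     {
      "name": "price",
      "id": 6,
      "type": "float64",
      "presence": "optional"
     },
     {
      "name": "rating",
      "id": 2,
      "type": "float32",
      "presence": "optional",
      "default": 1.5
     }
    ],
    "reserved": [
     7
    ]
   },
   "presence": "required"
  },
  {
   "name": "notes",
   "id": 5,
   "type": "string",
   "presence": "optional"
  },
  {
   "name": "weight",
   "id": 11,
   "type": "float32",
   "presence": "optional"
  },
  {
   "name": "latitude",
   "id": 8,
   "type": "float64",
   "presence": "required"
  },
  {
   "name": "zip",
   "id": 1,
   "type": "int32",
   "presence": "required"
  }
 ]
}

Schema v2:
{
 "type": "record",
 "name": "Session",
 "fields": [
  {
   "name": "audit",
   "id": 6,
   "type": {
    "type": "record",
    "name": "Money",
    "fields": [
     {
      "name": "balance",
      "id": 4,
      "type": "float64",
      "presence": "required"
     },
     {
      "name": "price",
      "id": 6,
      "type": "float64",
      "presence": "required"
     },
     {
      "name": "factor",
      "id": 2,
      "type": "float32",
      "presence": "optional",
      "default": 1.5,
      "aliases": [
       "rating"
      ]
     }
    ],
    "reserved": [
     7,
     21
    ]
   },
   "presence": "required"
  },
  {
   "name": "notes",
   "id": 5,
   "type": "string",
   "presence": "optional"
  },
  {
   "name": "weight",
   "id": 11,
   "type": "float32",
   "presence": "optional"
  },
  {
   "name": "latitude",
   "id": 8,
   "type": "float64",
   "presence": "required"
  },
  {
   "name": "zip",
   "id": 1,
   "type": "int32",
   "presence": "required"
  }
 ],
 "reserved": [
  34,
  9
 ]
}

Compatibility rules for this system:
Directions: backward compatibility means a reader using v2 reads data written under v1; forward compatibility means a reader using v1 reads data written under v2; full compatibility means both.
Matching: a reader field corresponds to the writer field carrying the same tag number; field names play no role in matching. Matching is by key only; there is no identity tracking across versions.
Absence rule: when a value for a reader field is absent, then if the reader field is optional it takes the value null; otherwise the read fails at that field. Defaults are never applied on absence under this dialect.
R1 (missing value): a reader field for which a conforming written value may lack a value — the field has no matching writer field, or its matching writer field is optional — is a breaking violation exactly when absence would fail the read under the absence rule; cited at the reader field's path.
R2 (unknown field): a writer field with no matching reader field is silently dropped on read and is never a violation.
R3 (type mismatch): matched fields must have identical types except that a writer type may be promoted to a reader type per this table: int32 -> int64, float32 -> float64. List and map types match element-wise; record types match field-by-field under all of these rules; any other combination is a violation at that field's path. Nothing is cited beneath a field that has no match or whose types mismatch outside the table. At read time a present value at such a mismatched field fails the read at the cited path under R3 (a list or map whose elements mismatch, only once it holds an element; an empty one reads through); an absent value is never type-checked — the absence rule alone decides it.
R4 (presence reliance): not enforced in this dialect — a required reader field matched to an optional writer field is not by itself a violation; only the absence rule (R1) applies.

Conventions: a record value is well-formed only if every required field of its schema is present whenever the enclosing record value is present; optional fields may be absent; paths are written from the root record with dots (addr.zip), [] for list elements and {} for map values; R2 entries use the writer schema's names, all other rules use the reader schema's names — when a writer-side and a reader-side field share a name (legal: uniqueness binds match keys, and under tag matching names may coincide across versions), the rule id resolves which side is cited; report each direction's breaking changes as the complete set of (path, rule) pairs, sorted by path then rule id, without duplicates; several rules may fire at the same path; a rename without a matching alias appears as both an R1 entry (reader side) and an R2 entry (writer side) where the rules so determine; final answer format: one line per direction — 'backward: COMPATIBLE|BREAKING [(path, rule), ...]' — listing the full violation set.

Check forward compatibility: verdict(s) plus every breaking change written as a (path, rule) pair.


forward: COMPATIBLE []

the writer's type comes first in each Session pair
forward pass over Session, reader schema v1, writer schema v2:
  audit <- audit (Money -> Money, writer required)
  notes <- notes (string -> string, writer optional)
  weight <- weight (float32 -> float32, writer optional)
  latitude <- latitude (float64 -> float64, writer required)
  zip <- zip (int32 -> int32, writer required)
  audit.balance <- audit.balance (float64 -> float64, writer required)
  audit.price <- audit.price (float64 -> float64, writer required)
  audit.rating <- audit.factor (float32 -> float32, writer optional)
  nothing fires on Session: forward is COMPATIBLE
ruling out the remaining Session differences:
  renamed field rating to factor in record Money (alias rating declared on the renamed field) -> no rule fires on it in Session's dialect; the asked verdict holds
  field price in record Money: optional changed to required -> its effect on Session is confined to the backward direction, not asked
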